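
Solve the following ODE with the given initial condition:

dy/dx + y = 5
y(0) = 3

General solution: y = 5 + Ce^(-x)
Applying y(0) = 3: C = 3 - 5 = -2
Particular solution: y = 5 - 2e^(-x)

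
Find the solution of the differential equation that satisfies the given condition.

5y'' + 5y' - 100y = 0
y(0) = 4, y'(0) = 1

General solution: y = C₁e^(4x) + C₂e^(-5x)
Applying ICs: C₁ = 7/3, C₂ = 5/3
Particular solution: y = (7/3)e^(4x) + (5/3)e^(-5x)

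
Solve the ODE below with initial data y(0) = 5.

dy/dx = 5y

General solution: y = Ce^(5x)
Applying IC y(0) = 5:
Particular solution: y = 5e^(5x)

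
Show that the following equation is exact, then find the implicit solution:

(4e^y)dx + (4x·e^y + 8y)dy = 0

Verify exactness: ∂M/∂y = ∂N/∂x ✓
Find F(x,y) such that ∂F/∂x = M, ∂F/∂y = N
Solution: 4x·e^y + 4y² = C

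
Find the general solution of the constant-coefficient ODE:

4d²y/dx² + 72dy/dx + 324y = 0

Characteristic equation: 4r² + 72r + 324 = 0
Divide by 4: r² + 18r + 81 = 0
Factored: (r + 9)² = 0
Repeated root: r = -9
General solution: y = (C₁ + C₂x)e^(-9x)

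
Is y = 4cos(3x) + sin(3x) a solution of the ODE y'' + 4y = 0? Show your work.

Verification:
y'' = -36cos(3x) - 9sin(3x)
y'' + 4y ≠ 0 (frequency mismatch: got 9 instead of 4)

No, it is not a solution.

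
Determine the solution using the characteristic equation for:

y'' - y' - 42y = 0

Characteristic equation: r² - r - 42 = 0
Roots: r = 7, -6 (distinct real)
General solution: y = C₁e^(7x) + C₂e^(-6x)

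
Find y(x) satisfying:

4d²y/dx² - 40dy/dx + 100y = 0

Characteristic equation: 4r² - 40r + 100 = 0
Divide by 4: r² - 10r + 25 = 0
Factored: (r - 5)² = 0
Repeated root: r = 5
General solution: y = (C₁ + C₂x)e^(5x)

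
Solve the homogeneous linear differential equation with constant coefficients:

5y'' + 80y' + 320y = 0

Characteristic equation: 5r² + 80r + 320 = 0
Divide by 5: r² + 16r + 64 = 0
Factored: (r + 8)² = 0
Repeated root: r = -8
General solution: y = (C₁ + C₂x)e^(-8x)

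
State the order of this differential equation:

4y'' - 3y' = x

The order is 2 (highest derivative is of order 2).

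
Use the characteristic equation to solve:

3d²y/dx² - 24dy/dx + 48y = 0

Characteristic equation: 3r² - 24r + 48 = 0
Divide by 3: r² - 8r + 16 = 0
Factored: (r - 4)² = 0
Repeated root: r = 4
General solution: y = (C₁ + C₂x)e^(4x)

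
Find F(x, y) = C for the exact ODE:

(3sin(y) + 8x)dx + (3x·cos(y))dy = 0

Verify exactness: ∂M/∂y = ∂N/∂x ✓
Find F(x,y) such that ∂F/∂x = M, ∂F/∂y = N
Solution: 3x·sin(y) + 4x² = C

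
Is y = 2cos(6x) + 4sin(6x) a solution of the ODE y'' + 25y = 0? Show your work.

Verification:
y'' = -72cos(6x) - 144sin(6x)
y'' + 25y ≠ 0 (frequency mismatch: got 36 instead of 25)

No, it is not a solution.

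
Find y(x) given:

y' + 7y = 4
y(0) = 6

General solution: y = 4/7 + Ce^(-7x)
Applying y(0) = 6: C = 6 - 4/7 = 38/7
Particular solution: y = 4/7 + (38/7)e^(-7x)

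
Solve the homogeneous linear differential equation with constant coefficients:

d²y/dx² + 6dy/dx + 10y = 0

Characteristic equation: r² + 6r + 10 = 0
Roots: r = -3 ± i (complex conjugates)
General solution: y = e^(-3x)(C₁cos(x) + C₂sin(x))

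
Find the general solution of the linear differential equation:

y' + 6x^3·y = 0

Using integrating factor method:

General solution: y = Ce^(-3x^4/2)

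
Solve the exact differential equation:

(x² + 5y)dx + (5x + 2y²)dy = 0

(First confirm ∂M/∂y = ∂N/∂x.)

Verify exactness: ∂M/∂y = ∂N/∂x ✓
Find F(x,y) such that ∂F/∂x = M, ∂F/∂y = N
Solution: x³/3 + 5xy + 2y³/3 = C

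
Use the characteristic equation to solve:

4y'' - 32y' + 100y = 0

Characteristic equation: 4r² - 32r + 100 = 0
Divide by 4: r² - 8r + 25 = 0
Roots: r = 4 ± 3i (complex conjugates)
General solution: y = e^(4x)(C₁cos(3x) + C₂sin(3x))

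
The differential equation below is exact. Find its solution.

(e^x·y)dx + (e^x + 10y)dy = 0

Verify exactness: ∂M/∂y = ∂N/∂x ✓
Find F(x,y) such that ∂F/∂x = M, ∂F/∂y = N
Solution: e^x·y + 5y² = C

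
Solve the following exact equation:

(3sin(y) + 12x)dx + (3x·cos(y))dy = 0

Verify exactness: ∂M/∂y = ∂N/∂x ✓
Find F(x,y) such that ∂F/∂x = M, ∂F/∂y = N
Solution: 3x·sin(y) + 6x² = C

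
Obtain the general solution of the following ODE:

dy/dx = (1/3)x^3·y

Separating variables and integrating:
ln|y| = x^4/12 + C

General solution: y = Ce^(x^4/12)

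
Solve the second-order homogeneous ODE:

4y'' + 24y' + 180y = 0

Characteristic equation: 4r² + 24r + 180 = 0
Divide by 4: r² + 6r + 45 = 0
Roots: r = -3 ± 6i (complex conjugates)
General solution: y = e^(-3x)(C₁cos(6x) + C₂sin(6x))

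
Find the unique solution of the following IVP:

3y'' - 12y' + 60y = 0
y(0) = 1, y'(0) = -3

General solution: y = e^(2x)(C₁cos(4x) + C₂sin(4x))
Complex roots r = 2 ± 4i
Applying ICs: C₁ = 1, C₂ = -5/4
Particular solution: y = e^(2x)(cos(4x) - (5/4)sin(4x))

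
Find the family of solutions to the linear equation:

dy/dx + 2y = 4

Using integrating factor method:

General solution: y = 2 + Ce^(-2x)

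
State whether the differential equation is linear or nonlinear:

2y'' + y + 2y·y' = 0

Nonlinear (product y·y')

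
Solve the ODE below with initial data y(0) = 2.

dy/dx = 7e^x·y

General solution: y = Ce^(7e^x)
Applying IC y(0) = 2:
Particular solution: y = 2e^(7(e^x - 1))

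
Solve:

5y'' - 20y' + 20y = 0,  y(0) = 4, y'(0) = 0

General solution: y = (C₁ + C₂x)e^(2x)
Repeated root r = 2
Applying ICs: C₁ = 4, C₂ = -8
Particular solution: y = (4 - 8x)e^(2x)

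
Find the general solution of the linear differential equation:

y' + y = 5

Using integrating factor method:

General solution: y = 5 + Ce^(-x)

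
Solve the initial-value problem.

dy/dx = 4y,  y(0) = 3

General solution: y = Ce^(4x)
Applying IC y(0) = 3:
Particular solution: y = 3e^(4x)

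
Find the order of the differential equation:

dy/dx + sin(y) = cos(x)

The order is 1 (highest derivative is of order 1).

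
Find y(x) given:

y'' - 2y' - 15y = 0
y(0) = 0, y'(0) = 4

General solution: y = C₁e^(5x) + C₂e^(-3x)
Applying ICs: C₁ = 1/2, C₂ = -1/2
Particular solution: y = (1/2)e^(5x) - (1/2)e^(-3x)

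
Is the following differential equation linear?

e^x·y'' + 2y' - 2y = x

Yes. Linear (y and its derivatives appear to the first power only, no products of y terms)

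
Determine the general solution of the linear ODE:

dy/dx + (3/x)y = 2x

Using integrating factor method:

General solution: y = (2/5)x^2 + Cx^(-3)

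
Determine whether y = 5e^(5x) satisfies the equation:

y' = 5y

Verification:
y = 5e^(5x)
y' = 25e^(5x)
5y = 25e^(5x)
y' = 5y ✓

Yes, it is a solution.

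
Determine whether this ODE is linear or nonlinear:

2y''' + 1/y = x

Nonlinear (1/y term)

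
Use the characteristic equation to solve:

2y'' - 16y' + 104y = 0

Characteristic equation: 2r² - 16r + 104 = 0
Divide by 2: r² - 8r + 52 = 0
Roots: r = 4 ± 6i (complex conjugates)
General solution: y = e^(4x)(C₁cos(6x) + C₂sin(6x))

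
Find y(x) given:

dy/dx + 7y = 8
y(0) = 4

General solution: y = 8/7 + Ce^(-7x)
Applying y(0) = 4: C = 4 - 8/7 = 20/7
Particular solution: y = 8/7 + (20/7)e^(-7x)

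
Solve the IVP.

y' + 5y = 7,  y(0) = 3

General solution: y = 7/5 + Ce^(-5x)
Applying y(0) = 3: C = 3 - 7/5 = 8/5
Particular solution: y = 7/5 + (8/5)e^(-5x)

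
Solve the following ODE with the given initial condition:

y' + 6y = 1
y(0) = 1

General solution: y = 1/6 + Ce^(-6x)
Applying y(0) = 1: C = 1 - 1/6 = 5/6
Particular solution: y = 1/6 + (5/6)e^(-6x)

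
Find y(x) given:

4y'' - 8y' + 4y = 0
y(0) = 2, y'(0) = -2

General solution: y = (C₁ + C₂x)e^x
Repeated root r = 1
Applying ICs: C₁ = 2, C₂ = -4
Particular solution: y = (2 - 4x)e^x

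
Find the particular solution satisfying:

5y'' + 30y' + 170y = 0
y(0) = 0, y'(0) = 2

General solution: y = e^(-3x)(C₁cos(5x) + C₂sin(5x))
Complex roots r = -3 ± 5i
Applying ICs: C₁ = 0, C₂ = 2/5
Particular solution: y = e^(-3x)((2/5)sin(5x))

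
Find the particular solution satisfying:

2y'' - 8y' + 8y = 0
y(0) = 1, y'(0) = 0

General solution: y = (C₁ + C₂x)e^(2x)
Repeated root r = 2
Applying ICs: C₁ = 1, C₂ = -2
Particular solution: y = (1 - 2x)e^(2x)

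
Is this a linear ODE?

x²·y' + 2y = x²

Yes. Linear (y and its derivatives appear to the first power only, no products of y terms)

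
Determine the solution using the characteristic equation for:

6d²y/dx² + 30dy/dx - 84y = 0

Characteristic equation: 6r² + 30r - 84 = 0
Divide by 6: r² + 5r - 14 = 0
Roots: r = 2, -7 (distinct real)
General solution: y = C₁e^(2x) + C₂e^(-7x)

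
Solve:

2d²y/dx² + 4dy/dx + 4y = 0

Characteristic equation: 2r² + 4r + 4 = 0
Divide by 2: r² + 2r + 2 = 0
Roots: r = -1 ± i (complex conjugates)
General solution: y = e^(-x)(C₁cos(x) + C₂sin(x))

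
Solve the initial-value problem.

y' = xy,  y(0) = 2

General solution: y = Ce^(x²/2)
Applying IC y(0) = 2:
Particular solution: y = 2e^(x²/2)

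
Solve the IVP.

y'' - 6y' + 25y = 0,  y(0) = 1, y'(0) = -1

General solution: y = e^(3x)(C₁cos(4x) + C₂sin(4x))
Complex roots r = 3 ± 4i
Applying ICs: C₁ = 1, C₂ = -1
Particular solution: y = e^(3x)(cos(4x) - sin(4x))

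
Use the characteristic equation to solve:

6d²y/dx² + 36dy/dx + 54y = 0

Characteristic equation: 6r² + 36r + 54 = 0
Divide by 6: r² + 6r + 9 = 0
Factored: (r + 3)² = 0
Repeated root: r = -3
General solution: y = (C₁ + C₂x)e^(-3x)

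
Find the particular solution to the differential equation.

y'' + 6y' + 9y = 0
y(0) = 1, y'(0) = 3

General solution: y = (C₁ + C₂x)e^(-3x)
Repeated root r = -3
Applying ICs: C₁ = 1, C₂ = 6
Particular solution: y = (1 + 6x)e^(-3x)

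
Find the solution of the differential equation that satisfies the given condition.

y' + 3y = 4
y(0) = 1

General solution: y = 4/3 + Ce^(-3x)
Applying y(0) = 1: C = 1 - 4/3 = -1/3
Particular solution: y = 4/3 - (1/3)e^(-3x)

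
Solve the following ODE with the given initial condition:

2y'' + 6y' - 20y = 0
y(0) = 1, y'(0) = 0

General solution: y = C₁e^(2x) + C₂e^(-5x)
Applying ICs: C₁ = 5/7, C₂ = 2/7
Particular solution: y = (5/7)e^(2x) + (2/7)e^(-5x)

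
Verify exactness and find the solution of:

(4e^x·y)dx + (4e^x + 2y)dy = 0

Verify exactness: ∂M/∂y = ∂N/∂x ✓
Find F(x,y) such that ∂F/∂x = M, ∂F/∂y = N
Solution: 4e^x·y + y² = C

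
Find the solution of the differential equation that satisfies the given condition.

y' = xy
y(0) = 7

General solution: y = Ce^(x²/2)
Applying IC y(0) = 7:
Particular solution: y = 7e^(x²/2)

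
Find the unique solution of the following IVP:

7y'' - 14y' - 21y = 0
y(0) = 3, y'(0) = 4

General solution: y = C₁e^(3x) + C₂e^(-x)
Applying ICs: C₁ = 7/4, C₂ = 5/4
Particular solution: y = (7/4)e^(3x) + (5/4)e^(-x)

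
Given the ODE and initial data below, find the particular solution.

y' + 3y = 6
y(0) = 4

General solution: y = 2 + Ce^(-3x)
Applying y(0) = 4: C = 4 - 2 = 2
Particular solution: y = 2 + 2e^(-3x)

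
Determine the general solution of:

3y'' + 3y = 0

Characteristic equation: 3r² + 3 = 0
Divide by 3: r² + 1 = 0
Roots: r = ±i (complex conjugates)
General solution: y = C₁cos(x) + C₂sin(x)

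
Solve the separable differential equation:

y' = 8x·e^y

Separating variables and integrating:
-e^(-y) = 4x² + C

General solution: y = -ln(C - 4x²)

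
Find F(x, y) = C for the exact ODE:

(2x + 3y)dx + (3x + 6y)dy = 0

Verify exactness: ∂M/∂y = ∂N/∂x ✓
Find F(x,y) such that ∂F/∂x = M, ∂F/∂y = N
Solution: x² + 3xy + 3y² = C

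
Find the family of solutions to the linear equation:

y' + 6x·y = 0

Using integrating factor method:

General solution: y = Ce^(-3x^2)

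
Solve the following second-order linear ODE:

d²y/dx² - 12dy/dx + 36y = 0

Characteristic equation: r² - 12r + 36 = 0
Factored: (r - 6)² = 0
Repeated root: r = 6
General solution: y = (C₁ + C₂x)e^(6x)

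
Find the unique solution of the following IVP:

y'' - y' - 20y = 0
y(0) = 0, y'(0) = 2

General solution: y = C₁e^(5x) + C₂e^(-4x)
Applying ICs: C₁ = 2/9, C₂ = -2/9
Particular solution: y = (2/9)e^(5x) - (2/9)e^(-4x)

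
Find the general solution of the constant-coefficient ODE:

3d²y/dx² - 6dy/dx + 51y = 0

Characteristic equation: 3r² - 6r + 51 = 0
Divide by 3: r² - 2r + 17 = 0
Roots: r = 1 ± 4i (complex conjugates)
General solution: y = e^x(C₁cos(4x) + C₂sin(4x))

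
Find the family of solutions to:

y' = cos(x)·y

Separating variables and integrating:
ln|y| = sin(x) + C

General solution: y = Ce^(sin(x))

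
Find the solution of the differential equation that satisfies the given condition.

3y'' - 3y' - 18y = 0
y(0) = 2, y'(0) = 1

General solution: y = C₁e^(3x) + C₂e^(-2x)
Applying ICs: C₁ = 1, C₂ = 1
Particular solution: y = e^(3x) + e^(-2x)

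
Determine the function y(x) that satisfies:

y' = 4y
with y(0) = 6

General solution: y = Ce^(4x)
Applying IC y(0) = 6:
Particular solution: y = 6e^(4x)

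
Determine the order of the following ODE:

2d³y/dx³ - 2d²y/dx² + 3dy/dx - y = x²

The order is 3 (highest derivative is of order 3).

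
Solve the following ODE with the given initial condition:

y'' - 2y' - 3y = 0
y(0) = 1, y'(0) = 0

General solution: y = C₁e^(3x) + C₂e^(-x)
Applying ICs: C₁ = 1/4, C₂ = 3/4
Particular solution: y = (1/4)e^(3x) + (3/4)e^(-x)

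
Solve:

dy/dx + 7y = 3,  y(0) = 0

General solution: y = 3/7 + Ce^(-7x)
Applying y(0) = 0: C = 0 - 3/7 = -3/7
Particular solution: y = 3/7 - (3/7)e^(-7x)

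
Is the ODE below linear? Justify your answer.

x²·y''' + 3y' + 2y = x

Yes. Linear (y and its derivatives appear to the first power only, no products of y terms)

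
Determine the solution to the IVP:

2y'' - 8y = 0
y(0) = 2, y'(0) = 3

General solution: y = C₁e^(2x) + C₂e^(-2x)
Applying ICs: C₁ = 7/4, C₂ = 1/4
Particular solution: y = (7/4)e^(2x) + (1/4)e^(-2x)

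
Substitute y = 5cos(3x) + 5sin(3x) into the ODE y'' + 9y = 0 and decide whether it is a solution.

Verification:
y'' = -45cos(3x) - 45sin(3x)
y'' + 9y = 0 ✓

Yes, it is a solution.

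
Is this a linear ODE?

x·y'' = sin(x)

Yes. Linear (y and its derivatives appear to the first power only, no products of y terms)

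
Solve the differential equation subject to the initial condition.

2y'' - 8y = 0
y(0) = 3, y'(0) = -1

General solution: y = C₁e^(2x) + C₂e^(-2x)
Applying ICs: C₁ = 5/4, C₂ = 7/4
Particular solution: y = (5/4)e^(2x) + (7/4)e^(-2x)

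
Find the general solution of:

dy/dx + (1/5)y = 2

Using integrating factor method:

General solution: y = 10 + Ce^(-x/5)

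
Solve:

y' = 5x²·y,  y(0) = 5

General solution: y = Ce^(5x³/3)
Applying IC y(0) = 5:
Particular solution: y = 5e^(5x³/3)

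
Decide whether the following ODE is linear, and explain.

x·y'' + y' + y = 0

Linear (y and its derivatives appear to the first power only, no products of y terms)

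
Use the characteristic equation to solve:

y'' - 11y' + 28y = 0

Characteristic equation: r² - 11r + 28 = 0
Roots: r = 7, 4 (distinct real)
General solution: y = C₁e^(7x) + C₂e^(4x)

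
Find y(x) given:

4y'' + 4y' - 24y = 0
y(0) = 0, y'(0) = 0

General solution: y = C₁e^(2x) + C₂e^(-3x)
Applying ICs: C₁ = 0, C₂ = 0
Particular solution: y = 0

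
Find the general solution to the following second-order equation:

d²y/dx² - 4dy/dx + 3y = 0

Characteristic equation: r² - 4r + 3 = 0
Roots: r = 1, 3 (distinct real)
General solution: y = C₁e^x + C₂e^(3x)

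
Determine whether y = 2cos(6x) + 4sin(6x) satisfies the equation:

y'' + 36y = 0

Verification:
y'' = -72cos(6x) - 144sin(6x)
y'' + 36y = 0 ✓

Yes, it is a solution.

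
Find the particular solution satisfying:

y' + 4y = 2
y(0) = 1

General solution: y = 1/2 + Ce^(-4x)
Applying y(0) = 1: C = 1 - 1/2 = 1/2
Particular solution: y = 1/2 + (1/2)e^(-4x)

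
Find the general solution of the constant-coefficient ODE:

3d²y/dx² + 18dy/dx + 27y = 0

Characteristic equation: 3r² + 18r + 27 = 0
Divide by 3: r² + 6r + 9 = 0
Factored: (r + 3)² = 0
Repeated root: r = -3
General solution: y = (C₁ + C₂x)e^(-3x)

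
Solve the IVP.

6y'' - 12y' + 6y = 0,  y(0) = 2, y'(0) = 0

General solution: y = (C₁ + C₂x)e^x
Repeated root r = 1
Applying ICs: C₁ = 2, C₂ = -2
Particular solution: y = (2 - 2x)e^x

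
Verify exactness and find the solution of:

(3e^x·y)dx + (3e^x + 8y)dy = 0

Verify exactness: ∂M/∂y = ∂N/∂x ✓
Find F(x,y) such that ∂F/∂x = M, ∂F/∂y = N
Solution: 3e^x·y + 4y² = C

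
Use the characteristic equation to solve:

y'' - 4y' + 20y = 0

Characteristic equation: r² - 4r + 20 = 0
Roots: r = 2 ± 4i (complex conjugates)
General solution: y = e^(2x)(C₁cos(4x) + C₂sin(4x))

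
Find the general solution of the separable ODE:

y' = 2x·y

Separating variables and integrating:
ln|y| = x^2 + C

General solution: y = Ce^(x^2)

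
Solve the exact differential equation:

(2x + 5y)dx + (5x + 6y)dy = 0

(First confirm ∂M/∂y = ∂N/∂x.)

Verify exactness: ∂M/∂y = ∂N/∂x ✓
Find F(x,y) such that ∂F/∂x = M, ∂F/∂y = N
Solution: x² + 5xy + 3y² = C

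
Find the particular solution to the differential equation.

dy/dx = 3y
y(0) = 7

General solution: y = Ce^(3x)
Applying IC y(0) = 7:
Particular solution: y = 7e^(3x)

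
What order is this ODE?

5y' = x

The order is 1 (highest derivative is of order 1).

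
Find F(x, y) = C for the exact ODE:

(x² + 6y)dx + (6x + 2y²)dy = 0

Verify exactness: ∂M/∂y = ∂N/∂x ✓
Find F(x,y) such that ∂F/∂x = M, ∂F/∂y = N
Solution: x³/3 + 6xy + 2y³/3 = C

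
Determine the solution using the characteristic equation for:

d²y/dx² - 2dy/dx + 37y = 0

Characteristic equation: r² - 2r + 37 = 0
Roots: r = 1 ± 6i (complex conjugates)
General solution: y = e^x(C₁cos(6x) + C₂sin(6x))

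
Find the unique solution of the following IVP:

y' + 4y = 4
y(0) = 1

General solution: y = 1 + Ce^(-4x)
Applying y(0) = 1: C = 1 - 1 = 0
Particular solution: y = 1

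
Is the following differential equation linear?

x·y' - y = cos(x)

Yes. Linear (y and its derivatives appear to the first power only, no products of y terms)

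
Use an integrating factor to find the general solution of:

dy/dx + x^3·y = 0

Using integrating factor method:

General solution: y = Ce^(-x^4/4)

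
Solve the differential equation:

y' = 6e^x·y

Separating variables and integrating:
ln|y| = 6e^x + C

General solution: y = Ce^(6e^x)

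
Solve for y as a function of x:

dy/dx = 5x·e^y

Separating variables and integrating:
-e^(-y) = 5x²/2 + C

General solution: y = -ln(C - 5x²/2)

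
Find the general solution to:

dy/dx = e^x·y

Separating variables and integrating:
ln|y| = e^x + C

General solution: y = Ce^(e^x)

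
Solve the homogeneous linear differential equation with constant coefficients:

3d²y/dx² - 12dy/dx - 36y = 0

Characteristic equation: 3r² - 12r - 36 = 0
Divide by 3: r² - 4r - 12 = 0
Roots: r = 6, -2 (distinct real)
General solution: y = C₁e^(6x) + C₂e^(-2x)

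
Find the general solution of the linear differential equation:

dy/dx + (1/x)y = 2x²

Using integrating factor method:

General solution: y = (1/2)x^3 + C/x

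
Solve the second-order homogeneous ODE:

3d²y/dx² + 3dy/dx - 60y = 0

Characteristic equation: 3r² + 3r - 60 = 0
Divide by 3: r² + r - 20 = 0
Roots: r = 4, -5 (distinct real)
General solution: y = C₁e^(4x) + C₂e^(-5x)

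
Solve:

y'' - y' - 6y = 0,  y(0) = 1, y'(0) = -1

General solution: y = C₁e^(3x) + C₂e^(-2x)
Applying ICs: C₁ = 1/5, C₂ = 4/5
Particular solution: y = (1/5)e^(3x) + (4/5)e^(-2x)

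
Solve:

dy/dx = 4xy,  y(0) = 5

General solution: y = Ce^(2x²)
Applying IC y(0) = 5:
Particular solution: y = 5e^(2x²)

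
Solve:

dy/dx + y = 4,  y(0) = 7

General solution: y = 4 + Ce^(-x)
Applying y(0) = 7: C = 7 - 4 = 3
Particular solution: y = 4 + 3e^(-x)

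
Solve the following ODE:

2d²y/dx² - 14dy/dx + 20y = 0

Characteristic equation: 2r² - 14r + 20 = 0
Divide by 2: r² - 7r + 10 = 0
Roots: r = 5, 2 (distinct real)
General solution: y = C₁e^(5x) + C₂e^(2x)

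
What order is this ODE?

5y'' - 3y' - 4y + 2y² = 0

The order is 2 (highest derivative is of order 2).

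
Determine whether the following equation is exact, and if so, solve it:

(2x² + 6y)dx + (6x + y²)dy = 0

Verify exactness: ∂M/∂y = ∂N/∂x ✓
Find F(x,y) such that ∂F/∂x = M, ∂F/∂y = N
Solution: 2x³/3 + 6xy + y³/3 = C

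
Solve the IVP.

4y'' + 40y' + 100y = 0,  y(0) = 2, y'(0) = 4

General solution: y = (C₁ + C₂x)e^(-5x)
Repeated root r = -5
Applying ICs: C₁ = 2, C₂ = 14
Particular solution: y = (2 + 14x)e^(-5x)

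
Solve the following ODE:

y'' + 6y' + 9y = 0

Characteristic equation: r² + 6r + 9 = 0
Factored: (r + 3)² = 0
Repeated root: r = -3
General solution: y = (C₁ + C₂x)e^(-3x)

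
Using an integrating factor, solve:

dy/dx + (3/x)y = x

Using integrating factor method:

General solution: y = (1/5)x^2 + Cx^(-3)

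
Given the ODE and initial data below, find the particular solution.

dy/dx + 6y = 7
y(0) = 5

General solution: y = 7/6 + Ce^(-6x)
Applying y(0) = 5: C = 5 - 7/6 = 23/6
Particular solution: y = 7/6 + (23/6)e^(-6x)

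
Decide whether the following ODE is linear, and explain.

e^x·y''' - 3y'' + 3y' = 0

Linear (y and its derivatives appear to the first power only, no products of y terms)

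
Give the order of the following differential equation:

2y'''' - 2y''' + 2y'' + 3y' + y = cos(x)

The order is 4 (highest derivative is of order 4).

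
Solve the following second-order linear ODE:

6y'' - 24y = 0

Characteristic equation: 6r² - 24 = 0
Divide by 6: r² - 4 = 0
Roots: r = 2, -2 (distinct real)
General solution: y = C₁e^(2x) + C₂e^(-2x)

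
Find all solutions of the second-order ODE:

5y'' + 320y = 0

Characteristic equation: 5r² + 320 = 0
Divide by 5: r² + 64 = 0
Roots: r = ±8i (complex conjugates)
General solution: y = C₁cos(8x) + C₂sin(8x)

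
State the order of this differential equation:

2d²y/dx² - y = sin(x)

The order is 2 (highest derivative is of order 2).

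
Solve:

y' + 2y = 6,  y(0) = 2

General solution: y = 3 + Ce^(-2x)
Applying y(0) = 2: C = 2 - 3 = -1
Particular solution: y = 3 - e^(-2x)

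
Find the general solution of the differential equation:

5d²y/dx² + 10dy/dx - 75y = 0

Characteristic equation: 5r² + 10r - 75 = 0
Divide by 5: r² + 2r - 15 = 0
Roots: r = 3, -5 (distinct real)
General solution: y = C₁e^(3x) + C₂e^(-5x)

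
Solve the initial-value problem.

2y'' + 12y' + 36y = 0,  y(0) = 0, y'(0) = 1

General solution: y = e^(-3x)(C₁cos(3x) + C₂sin(3x))
Complex roots r = -3 ± 3i
Applying ICs: C₁ = 0, C₂ = 1/3
Particular solution: y = e^(-3x)((1/3)sin(3x))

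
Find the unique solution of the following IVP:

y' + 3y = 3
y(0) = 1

General solution: y = 1 + Ce^(-3x)
Applying y(0) = 1: C = 1 - 1 = 0
Particular solution: y = 1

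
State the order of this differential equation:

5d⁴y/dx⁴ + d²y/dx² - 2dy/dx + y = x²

The order is 4 (highest derivative is of order 4).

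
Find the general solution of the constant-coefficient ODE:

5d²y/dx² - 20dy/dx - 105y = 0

Characteristic equation: 5r² - 20r - 105 = 0
Divide by 5: r² - 4r - 21 = 0
Roots: r = 7, -3 (distinct real)
General solution: y = C₁e^(7x) + C₂e^(-3x)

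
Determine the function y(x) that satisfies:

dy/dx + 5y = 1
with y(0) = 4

General solution: y = 1/5 + Ce^(-5x)
Applying y(0) = 4: C = 4 - 1/5 = 19/5
Particular solution: y = 1/5 + (19/5)e^(-5x)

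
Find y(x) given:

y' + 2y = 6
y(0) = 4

General solution: y = 3 + Ce^(-2x)
Applying y(0) = 4: C = 4 - 3 = 1
Particular solution: y = 3 + e^(-2x)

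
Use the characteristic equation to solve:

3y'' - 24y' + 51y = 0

Characteristic equation: 3r² - 24r + 51 = 0
Divide by 3: r² - 8r + 17 = 0
Roots: r = 4 ± i (complex conjugates)
General solution: y = e^(4x)(C₁cos(x) + C₂sin(x))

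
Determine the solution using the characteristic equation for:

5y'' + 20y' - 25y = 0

Characteristic equation: 5r² + 20r - 25 = 0
Divide by 5: r² + 4r - 5 = 0
Roots: r = 1, -5 (distinct real)
General solution: y = C₁e^x + C₂e^(-5x)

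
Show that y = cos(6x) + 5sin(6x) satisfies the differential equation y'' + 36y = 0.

Verification:
y'' = -36cos(6x) - 180sin(6x)
y'' + 36y = 0 ✓

Yes, it is a solution.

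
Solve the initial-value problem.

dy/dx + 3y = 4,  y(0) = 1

General solution: y = 4/3 + Ce^(-3x)
Applying y(0) = 1: C = 1 - 4/3 = -1/3
Particular solution: y = 4/3 - (1/3)e^(-3x)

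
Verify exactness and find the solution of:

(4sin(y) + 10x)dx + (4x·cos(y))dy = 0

Verify exactness: ∂M/∂y = ∂N/∂x ✓
Find F(x,y) such that ∂F/∂x = M, ∂F/∂y = N
Solution: 4x·sin(y) + 5x² = C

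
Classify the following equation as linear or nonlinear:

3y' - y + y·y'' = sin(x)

Nonlinear (y·y'' term)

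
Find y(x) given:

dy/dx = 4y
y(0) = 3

General solution: y = Ce^(4x)
Applying IC y(0) = 3:
Particular solution: y = 3e^(4x)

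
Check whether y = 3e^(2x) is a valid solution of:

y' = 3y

Verification:
y = 3e^(2x)
y' = 6e^(2x)
But 3y = 9e^(2x)
y' ≠ 3y — the derivative does not match

No, it is not a solution.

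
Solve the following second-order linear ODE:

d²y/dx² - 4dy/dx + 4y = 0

Characteristic equation: r² - 4r + 4 = 0
Factored: (r - 2)² = 0
Repeated root: r = 2
General solution: y = (C₁ + C₂x)e^(2x)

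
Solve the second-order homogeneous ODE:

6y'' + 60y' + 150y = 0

Characteristic equation: 6r² + 60r + 150 = 0
Divide by 6: r² + 10r + 25 = 0
Factored: (r + 5)² = 0
Repeated root: r = -5
General solution: y = (C₁ + C₂x)e^(-5x)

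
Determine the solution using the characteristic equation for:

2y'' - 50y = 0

Characteristic equation: 2r² - 50 = 0
Divide by 2: r² - 25 = 0
Roots: r = 5, -5 (distinct real)
General solution: y = C₁e^(5x) + C₂e^(-5x)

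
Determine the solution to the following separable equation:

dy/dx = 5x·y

Separating variables and integrating:
ln|y| = 5x^2/2 + C

General solution: y = Ce^(5x^2/2)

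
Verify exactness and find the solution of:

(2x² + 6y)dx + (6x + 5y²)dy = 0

Verify exactness: ∂M/∂y = ∂N/∂x ✓
Find F(x,y) such that ∂F/∂x = M, ∂F/∂y = N
Solution: 2x³/3 + 6xy + 5y³/3 = C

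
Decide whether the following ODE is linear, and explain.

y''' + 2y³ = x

Nonlinear (y³ term)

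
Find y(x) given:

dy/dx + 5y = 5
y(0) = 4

General solution: y = 1 + Ce^(-5x)
Applying y(0) = 4: C = 4 - 1 = 3
Particular solution: y = 1 + 3e^(-5x)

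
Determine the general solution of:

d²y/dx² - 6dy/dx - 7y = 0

Characteristic equation: r² - 6r - 7 = 0
Roots: r = 7, -1 (distinct real)
General solution: y = C₁e^(7x) + C₂e^(-x)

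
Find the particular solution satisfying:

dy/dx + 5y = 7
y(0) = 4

General solution: y = 7/5 + Ce^(-5x)
Applying y(0) = 4: C = 4 - 7/5 = 13/5
Particular solution: y = 7/5 + (13/5)e^(-5x)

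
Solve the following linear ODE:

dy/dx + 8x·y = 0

Using integrating factor method:

General solution: y = Ce^(-4x^2)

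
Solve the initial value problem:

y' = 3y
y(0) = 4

General solution: y = Ce^(3x)
Applying IC y(0) = 4:
Particular solution: y = 4e^(3x)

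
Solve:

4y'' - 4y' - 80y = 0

Characteristic equation: 4r² - 4r - 80 = 0
Divide by 4: r² - r - 20 = 0
Roots: r = 5, -4 (distinct real)
General solution: y = C₁e^(5x) + C₂e^(-4x)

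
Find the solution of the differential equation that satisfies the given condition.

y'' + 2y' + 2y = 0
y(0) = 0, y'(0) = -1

General solution: y = e^(-x)(C₁cos(x) + C₂sin(x))
Complex roots r = -1 ± i
Applying ICs: C₁ = 0, C₂ = -1
Particular solution: y = e^(-x)(-sin(x))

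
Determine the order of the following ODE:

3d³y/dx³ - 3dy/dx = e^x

The order is 3 (highest derivative is of order 3).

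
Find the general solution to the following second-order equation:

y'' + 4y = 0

Characteristic equation: r² + 4 = 0
Roots: r = ±2i (complex conjugates)
General solution: y = C₁cos(2x) + C₂sin(2x)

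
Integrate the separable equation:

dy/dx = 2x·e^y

Separating variables and integrating:
-e^(-y) = x² + C

General solution: y = -ln(C - x²)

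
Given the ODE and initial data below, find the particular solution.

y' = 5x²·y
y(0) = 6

General solution: y = Ce^(5x³/3)
Applying IC y(0) = 6:
Particular solution: y = 6e^(5x³/3)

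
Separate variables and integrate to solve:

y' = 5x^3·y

Separating variables and integrating:
ln|y| = 5x^4/4 + C

General solution: y = Ce^(5x^4/4)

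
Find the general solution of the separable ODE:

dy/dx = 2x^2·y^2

Separating variables and integrating:
-1/y = 2x^3/3 + C

General solution: y^-1 = (-2/3)x^3 + C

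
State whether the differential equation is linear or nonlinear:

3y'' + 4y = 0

Linear (y and its derivatives appear to the first power only, no products of y terms)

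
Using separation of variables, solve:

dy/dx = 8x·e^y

Separating variables and integrating:
-e^(-y) = 4x² + C

General solution: y = -ln(C - 4x²)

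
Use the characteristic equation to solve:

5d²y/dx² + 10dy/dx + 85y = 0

Characteristic equation: 5r² + 10r + 85 = 0
Divide by 5: r² + 2r + 17 = 0
Roots: r = -1 ± 4i (complex conjugates)
General solution: y = e^(-x)(C₁cos(4x) + C₂sin(4x))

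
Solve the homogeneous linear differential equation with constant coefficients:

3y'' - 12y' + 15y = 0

Characteristic equation: 3r² - 12r + 15 = 0
Divide by 3: r² - 4r + 5 = 0
Roots: r = 2 ± i (complex conjugates)
General solution: y = e^(2x)(C₁cos(x) + C₂sin(x))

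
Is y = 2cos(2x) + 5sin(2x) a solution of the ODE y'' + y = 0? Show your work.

Verification:
y'' = -8cos(2x) - 20sin(2x)
y'' + y ≠ 0 (frequency mismatch: got 4 instead of 1)

No, it is not a solution.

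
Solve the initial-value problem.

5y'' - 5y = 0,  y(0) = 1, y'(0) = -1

General solution: y = C₁e^x + C₂e^(-x)
Applying ICs: C₁ = 0, C₂ = 1
Particular solution: y = e^(-x)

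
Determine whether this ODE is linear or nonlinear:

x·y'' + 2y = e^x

Linear (y and its derivatives appear to the first power only, no products of y terms)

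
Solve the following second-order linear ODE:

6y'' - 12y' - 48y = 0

Characteristic equation: 6r² - 12r - 48 = 0
Divide by 6: r² - 2r - 8 = 0
Roots: r = 4, -2 (distinct real)
General solution: y = C₁e^(4x) + C₂e^(-2x)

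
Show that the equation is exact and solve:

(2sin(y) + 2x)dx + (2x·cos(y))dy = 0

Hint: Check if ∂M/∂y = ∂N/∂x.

Verify exactness: ∂M/∂y = ∂N/∂x ✓
Find F(x,y) such that ∂F/∂x = M, ∂F/∂y = N
Solution: 2x·sin(y) + x² = C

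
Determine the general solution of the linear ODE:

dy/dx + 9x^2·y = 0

Using integrating factor method:

General solution: y = Ce^(-3x^3)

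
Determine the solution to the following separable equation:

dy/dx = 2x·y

Separating variables and integrating:
ln|y| = x^2 + C

General solution: y = Ce^(x^2)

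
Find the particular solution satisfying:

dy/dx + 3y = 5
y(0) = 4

General solution: y = 5/3 + Ce^(-3x)
Applying y(0) = 4: C = 4 - 5/3 = 7/3
Particular solution: y = 5/3 + (7/3)e^(-3x)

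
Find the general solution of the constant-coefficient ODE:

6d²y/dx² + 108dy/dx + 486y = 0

Characteristic equation: 6r² + 108r + 486 = 0
Divide by 6: r² + 18r + 81 = 0
Factored: (r + 9)² = 0
Repeated root: r = -9
General solution: y = (C₁ + C₂x)e^(-9x)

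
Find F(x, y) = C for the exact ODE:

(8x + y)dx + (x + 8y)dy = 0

Verify exactness: ∂M/∂y = ∂N/∂x ✓
Find F(x,y) such that ∂F/∂x = M, ∂F/∂y = N
Solution: 4x² + xy + 4y² = C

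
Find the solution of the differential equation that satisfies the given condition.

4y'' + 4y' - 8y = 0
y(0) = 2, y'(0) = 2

General solution: y = C₁e^x + C₂e^(-2x)
Applying ICs: C₁ = 2, C₂ = 0
Particular solution: y = 2e^x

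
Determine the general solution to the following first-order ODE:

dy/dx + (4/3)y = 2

Using integrating factor method:

General solution: y = 3/2 + Ce^(-4x/3)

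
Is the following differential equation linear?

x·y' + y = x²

Yes. Linear (y and its derivatives appear to the first power only, no products of y terms)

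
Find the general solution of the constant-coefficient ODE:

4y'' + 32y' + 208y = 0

Characteristic equation: 4r² + 32r + 208 = 0
Divide by 4: r² + 8r + 52 = 0
Roots: r = -4 ± 6i (complex conjugates)
General solution: y = e^(-4x)(C₁cos(6x) + C₂sin(6x))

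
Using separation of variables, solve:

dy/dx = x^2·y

Separating variables and integrating:
ln|y| = x^3/3 + C

General solution: y = Ce^(x^3/3)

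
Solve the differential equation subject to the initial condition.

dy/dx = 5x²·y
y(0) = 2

General solution: y = Ce^(5x³/3)
Applying IC y(0) = 2:
Particular solution: y = 2e^(5x³/3)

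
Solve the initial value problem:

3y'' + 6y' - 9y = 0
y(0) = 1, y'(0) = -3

General solution: y = C₁e^x + C₂e^(-3x)
Applying ICs: C₁ = 0, C₂ = 1
Particular solution: y = e^(-3x)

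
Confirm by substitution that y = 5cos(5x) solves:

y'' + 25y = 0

Verification:
y'' = -125cos(5x)
y'' + 25y = 0 ✓

Yes, it is a solution.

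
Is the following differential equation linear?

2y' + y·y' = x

No. Nonlinear (product y·y')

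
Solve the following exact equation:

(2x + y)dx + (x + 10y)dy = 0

Verify exactness: ∂M/∂y = ∂N/∂x ✓
Find F(x,y) such that ∂F/∂x = M, ∂F/∂y = N
Solution: x² + xy + 5y² = C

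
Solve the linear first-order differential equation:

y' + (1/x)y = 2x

Using integrating factor method:

General solution: y = (2/3)x^2 + C/x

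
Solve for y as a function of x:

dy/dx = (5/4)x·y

Separating variables and integrating:
ln|y| = 5x^2/8 + C

General solution: y = Ce^(5x^2/8)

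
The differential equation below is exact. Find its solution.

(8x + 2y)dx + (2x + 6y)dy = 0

Verify exactness: ∂M/∂y = ∂N/∂x ✓
Find F(x,y) such that ∂F/∂x = M, ∂F/∂y = N
Solution: 4x² + 2xy + 3y² = C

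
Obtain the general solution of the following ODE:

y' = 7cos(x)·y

Separating variables and integrating:
ln|y| = 7sin(x) + C

General solution: y = Ce^(7sin(x))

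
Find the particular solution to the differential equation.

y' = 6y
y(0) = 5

General solution: y = Ce^(6x)
Applying IC y(0) = 5:
Particular solution: y = 5e^(6x)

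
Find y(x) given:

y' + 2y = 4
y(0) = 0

General solution: y = 2 + Ce^(-2x)
Applying y(0) = 0: C = 0 - 2 = -2
Particular solution: y = 2 - 2e^(-2x)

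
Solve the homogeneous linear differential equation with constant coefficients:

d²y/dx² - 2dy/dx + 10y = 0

Characteristic equation: r² - 2r + 10 = 0
Roots: r = 1 ± 3i (complex conjugates)
General solution: y = e^x(C₁cos(3x) + C₂sin(3x))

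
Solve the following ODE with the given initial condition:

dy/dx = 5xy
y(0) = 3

General solution: y = Ce^(5x²/2)
Applying IC y(0) = 3:
Particular solution: y = 3e^(5x²/2)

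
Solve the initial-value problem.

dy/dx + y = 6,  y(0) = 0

General solution: y = 6 + Ce^(-x)
Applying y(0) = 0: C = 0 - 6 = -6
Particular solution: y = 6 - 6e^(-x)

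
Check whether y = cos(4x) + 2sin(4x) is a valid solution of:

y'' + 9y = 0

Verification:
y'' = -16cos(4x) - 32sin(4x)
y'' + 9y ≠ 0 (frequency mismatch: got 16 instead of 9)

No, it is not a solution.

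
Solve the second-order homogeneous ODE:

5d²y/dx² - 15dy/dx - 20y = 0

Characteristic equation: 5r² - 15r - 20 = 0
Divide by 5: r² - 3r - 4 = 0
Roots: r = 4, -1 (distinct real)
General solution: y = C₁e^(4x) + C₂e^(-x)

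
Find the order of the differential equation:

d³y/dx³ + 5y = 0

The order is 3 (highest derivative is of order 3).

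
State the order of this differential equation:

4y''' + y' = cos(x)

The order is 3 (highest derivative is of order 3).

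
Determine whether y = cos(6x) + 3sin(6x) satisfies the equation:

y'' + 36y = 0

Verification:
y'' = -36cos(6x) - 108sin(6x)
y'' + 36y = 0 ✓

Yes, it is a solution.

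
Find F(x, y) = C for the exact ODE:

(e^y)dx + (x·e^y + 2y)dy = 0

Verify exactness: ∂M/∂y = ∂N/∂x ✓
Find F(x,y) such that ∂F/∂x = M, ∂F/∂y = N
Solution: x·e^y + y² = C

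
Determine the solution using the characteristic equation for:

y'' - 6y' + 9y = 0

Characteristic equation: r² - 6r + 9 = 0
Factored: (r - 3)² = 0
Repeated root: r = 3
General solution: y = (C₁ + C₂x)e^(3x)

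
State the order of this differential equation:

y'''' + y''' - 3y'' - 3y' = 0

The order is 4 (highest derivative is of order 4).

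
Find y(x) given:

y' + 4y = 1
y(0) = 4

General solution: y = 1/4 + Ce^(-4x)
Applying y(0) = 4: C = 4 - 1/4 = 15/4
Particular solution: y = 1/4 + (15/4)e^(-4x)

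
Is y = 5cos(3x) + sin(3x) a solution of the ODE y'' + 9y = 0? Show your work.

Verification:
y'' = -45cos(3x) - 9sin(3x)
y'' + 9y = 0 ✓

Yes, it is a solution.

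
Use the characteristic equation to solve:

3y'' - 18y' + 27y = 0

Characteristic equation: 3r² - 18r + 27 = 0
Divide by 3: r² - 6r + 9 = 0
Factored: (r - 3)² = 0
Repeated root: r = 3
General solution: y = (C₁ + C₂x)e^(3x)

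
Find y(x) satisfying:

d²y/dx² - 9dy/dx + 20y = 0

Characteristic equation: r² - 9r + 20 = 0
Roots: r = 4, 5 (distinct real)
General solution: y = C₁e^(4x) + C₂e^(5x)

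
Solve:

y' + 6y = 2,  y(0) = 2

General solution: y = 1/3 + Ce^(-6x)
Applying y(0) = 2: C = 2 - 1/3 = 5/3
Particular solution: y = 1/3 + (5/3)e^(-6x)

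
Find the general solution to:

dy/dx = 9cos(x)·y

Separating variables and integrating:
ln|y| = 9sin(x) + C

General solution: y = Ce^(9sin(x))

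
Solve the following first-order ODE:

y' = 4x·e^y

Separating variables and integrating:
-e^(-y) = 2x² + C

General solution: y = -ln(C - 2x²)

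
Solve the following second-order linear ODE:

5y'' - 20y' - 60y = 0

Characteristic equation: 5r² - 20r - 60 = 0
Divide by 5: r² - 4r - 12 = 0
Roots: r = 6, -2 (distinct real)
General solution: y = C₁e^(6x) + C₂e^(-2x)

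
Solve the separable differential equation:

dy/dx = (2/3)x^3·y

Separating variables and integrating:
ln|y| = x^4/6 + C

General solution: y = Ce^(x^4/6)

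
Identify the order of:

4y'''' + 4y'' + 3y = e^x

The order is 4 (highest derivative is of order 4).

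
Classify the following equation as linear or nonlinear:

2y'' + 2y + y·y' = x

Nonlinear (product y·y')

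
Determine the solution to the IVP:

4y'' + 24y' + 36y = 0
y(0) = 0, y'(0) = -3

General solution: y = (C₁ + C₂x)e^(-3x)
Repeated root r = -3
Applying ICs: C₁ = 0, C₂ = -3
Particular solution: y = -3xe^(-3x)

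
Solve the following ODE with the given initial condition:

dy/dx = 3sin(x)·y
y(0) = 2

General solution: y = Ce^(-3cos(x))
Applying IC y(0) = 2:
Particular solution: y = 2e^(3(1-cos(x)))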